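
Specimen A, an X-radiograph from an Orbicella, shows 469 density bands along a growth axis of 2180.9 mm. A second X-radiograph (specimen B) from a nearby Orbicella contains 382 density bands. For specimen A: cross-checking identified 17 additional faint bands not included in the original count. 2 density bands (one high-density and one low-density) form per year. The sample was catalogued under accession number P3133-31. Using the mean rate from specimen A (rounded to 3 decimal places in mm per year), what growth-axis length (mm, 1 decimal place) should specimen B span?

1714.2 mm

Specimen A: correcting the raw count gives 469 + 17 = 486 true density bands.
Specimen A: dividing by 2 density bands per year: 486 / 2 = 243 years.
A: Extension rate ≈ 2180.9 / 243 = 8.975 mm/yr.
Specimen B: with 2 density bands per year, 382 / 2 = 191 years. For B, 8.975 mm/year × 191 years = 1714.2 mm.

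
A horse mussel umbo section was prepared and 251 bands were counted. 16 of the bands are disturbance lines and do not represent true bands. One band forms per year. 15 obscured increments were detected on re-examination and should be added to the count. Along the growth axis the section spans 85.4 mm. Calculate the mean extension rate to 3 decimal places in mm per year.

Adjusted count: 251 − 16 + 15 = 250 bands.
Mean rate = 85.4 mm / 250 years ≈ 0.342 mm per year.

0.342 mm per year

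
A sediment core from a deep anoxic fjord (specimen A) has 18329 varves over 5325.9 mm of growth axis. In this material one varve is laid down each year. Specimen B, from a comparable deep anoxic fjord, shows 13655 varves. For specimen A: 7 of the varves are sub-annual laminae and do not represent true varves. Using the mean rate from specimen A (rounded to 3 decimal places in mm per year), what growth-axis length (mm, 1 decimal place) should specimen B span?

3973.6 mm

Specimen A: correcting the raw count gives 18329 − 7 = 18322 true varves.
A: 5325.9 mm over 18322 years gives 5325.9 / 18322 ≈ 0.291 mm/yr.
For B, 0.291 mm/year × 13655 years = 3973.6 mm.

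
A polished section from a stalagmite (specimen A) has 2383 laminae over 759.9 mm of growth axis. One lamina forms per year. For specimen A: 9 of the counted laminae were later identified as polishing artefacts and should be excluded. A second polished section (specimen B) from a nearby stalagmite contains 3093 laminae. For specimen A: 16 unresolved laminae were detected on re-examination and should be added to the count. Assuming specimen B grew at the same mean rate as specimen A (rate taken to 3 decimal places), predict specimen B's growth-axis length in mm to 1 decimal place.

983.6 mm

Specimen A: adjusted count: 2383 − 9 + 16 = 2390 laminae.
A: 759.9 mm over 2390 years gives 759.9 / 2390 ≈ 0.318 mm/yr.
For B, 0.318 mm/year × 3093 years = 983.6 mm.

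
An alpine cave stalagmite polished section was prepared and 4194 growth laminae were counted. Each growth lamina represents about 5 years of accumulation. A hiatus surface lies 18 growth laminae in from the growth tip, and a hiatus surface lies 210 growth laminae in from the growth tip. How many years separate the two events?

210 − 18 = 192 growth laminae lie between the two events.
192 growth laminae at 5 years each span 192 × 5 = 960 years.

960 years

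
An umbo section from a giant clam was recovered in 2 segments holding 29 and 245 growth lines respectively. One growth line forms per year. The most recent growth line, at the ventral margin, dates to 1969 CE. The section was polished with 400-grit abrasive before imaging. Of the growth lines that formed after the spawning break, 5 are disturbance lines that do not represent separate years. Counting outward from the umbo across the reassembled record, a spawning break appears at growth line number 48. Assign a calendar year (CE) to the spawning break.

1748 CE

Total growth lines = 29 + 245 = 274.
The spawning break sits at growth line 48 from the umbo, so 274 − 48 = 226 growth lines formed after it.
Excluding 5 false growth lines: 226 − 5 = 221.
Counting back 221 years from 1969 CE places the spawning break in 1969 − 221 = 1748 CE.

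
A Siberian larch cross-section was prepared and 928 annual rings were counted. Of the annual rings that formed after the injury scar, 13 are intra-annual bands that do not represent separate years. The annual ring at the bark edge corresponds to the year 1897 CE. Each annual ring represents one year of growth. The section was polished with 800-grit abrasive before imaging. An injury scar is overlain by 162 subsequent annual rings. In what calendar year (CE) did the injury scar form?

162 annual rings formed after the injury scar.
Excluding 13 false annual rings: 162 − 13 = 149.
The annual ring at the bark edge is 1897 CE, so the injury scar dates to 1897 − 149 = 1748 CE.

1748 CE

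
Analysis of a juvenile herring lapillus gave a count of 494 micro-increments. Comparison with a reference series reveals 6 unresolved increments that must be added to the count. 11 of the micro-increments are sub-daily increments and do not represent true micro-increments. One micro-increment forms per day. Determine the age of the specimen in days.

489 days

True micro-increment count = 494 − 11 + 6 = 489.
One micro-increment per day makes the duration 489 days.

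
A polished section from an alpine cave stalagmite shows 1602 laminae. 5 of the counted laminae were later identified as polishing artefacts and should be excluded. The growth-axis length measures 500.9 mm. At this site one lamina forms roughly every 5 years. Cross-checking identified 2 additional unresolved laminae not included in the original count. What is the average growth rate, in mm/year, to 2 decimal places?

0.06 mm/year

Adjusted count: 1602 − 5 + 2 = 1599 laminae.
Multiplying by 5 years per lamina: 1599 × 5 = 7995 years.
Extension rate ≈ 500.9 / 7995 = 0.06 mm/year.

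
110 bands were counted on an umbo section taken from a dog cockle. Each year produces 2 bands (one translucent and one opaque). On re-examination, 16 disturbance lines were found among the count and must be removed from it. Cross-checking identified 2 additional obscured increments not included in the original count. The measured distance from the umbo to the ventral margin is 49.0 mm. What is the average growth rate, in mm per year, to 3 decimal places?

1.021 mm per year

Adjusted count: 110 − 16 + 2 = 96 bands.
With 2 bands per year, 96 / 2 = 48 years.
49.0 mm over 48 years gives 49.0 / 48 ≈ 1.021 mm per year.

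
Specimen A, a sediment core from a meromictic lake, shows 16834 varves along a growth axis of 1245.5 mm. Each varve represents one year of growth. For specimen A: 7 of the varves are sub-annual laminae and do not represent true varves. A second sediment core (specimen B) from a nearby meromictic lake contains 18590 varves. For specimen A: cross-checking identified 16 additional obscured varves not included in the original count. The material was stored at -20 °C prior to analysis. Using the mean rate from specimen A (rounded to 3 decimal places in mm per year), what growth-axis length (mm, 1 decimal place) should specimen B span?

1375.7 mm

Specimen A: adjusted count: 16834 − 7 + 16 = 16843 varves.
A: Mean rate = 1245.5 mm / 16843 years ≈ 0.074 mm per year.
Length of B = 0.074 × 18590 = 1375.7 mm.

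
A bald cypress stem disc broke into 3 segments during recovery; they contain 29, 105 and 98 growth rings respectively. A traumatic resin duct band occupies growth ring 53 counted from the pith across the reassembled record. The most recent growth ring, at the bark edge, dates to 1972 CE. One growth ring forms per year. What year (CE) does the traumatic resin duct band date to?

1793 CE

Total growth rings = 29 + 105 + 98 = 232.
Between growth ring 53 and the bark edge there are 232 − 53 = 179 growth rings.
1972 − 179 = 1793 CE.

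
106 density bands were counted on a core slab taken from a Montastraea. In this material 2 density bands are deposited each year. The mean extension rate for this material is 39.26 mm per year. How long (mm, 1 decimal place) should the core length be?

2080.8 mm

106 density bands at 2 per year is 106 / 2 = 53 years.
53 years at 39.26 mm/year gives 39.26 × 53 = 2080.8 mm.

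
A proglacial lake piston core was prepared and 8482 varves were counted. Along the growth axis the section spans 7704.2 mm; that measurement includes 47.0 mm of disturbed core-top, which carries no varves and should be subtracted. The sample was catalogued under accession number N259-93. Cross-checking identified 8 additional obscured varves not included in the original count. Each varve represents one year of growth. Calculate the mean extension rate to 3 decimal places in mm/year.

After corrections the count is 8482 + 8 = 8490 varves.
Net length = 7704.2 − 47.0 = 7657.2 mm.
Extension rate ≈ 7657.2 / 8490 = 0.902 mm/year.

0.902 mm/year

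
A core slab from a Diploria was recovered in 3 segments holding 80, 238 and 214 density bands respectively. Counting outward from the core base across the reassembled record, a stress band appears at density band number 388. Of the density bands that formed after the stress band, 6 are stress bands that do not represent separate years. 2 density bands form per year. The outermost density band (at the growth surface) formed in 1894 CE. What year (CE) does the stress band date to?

1825 CE

Total density bands = 80 + 238 + 214 = 532.
Between density band 388 and the growth surface there are 532 − 388 = 144 density bands.
Excluding 6 false density bands: 144 − 6 = 138.
138 density bands at 2 per year is 138 / 2 = 69 years.
Counting back 69 years from 1894 CE places the stress band in 1894 − 69 = 1825 CE.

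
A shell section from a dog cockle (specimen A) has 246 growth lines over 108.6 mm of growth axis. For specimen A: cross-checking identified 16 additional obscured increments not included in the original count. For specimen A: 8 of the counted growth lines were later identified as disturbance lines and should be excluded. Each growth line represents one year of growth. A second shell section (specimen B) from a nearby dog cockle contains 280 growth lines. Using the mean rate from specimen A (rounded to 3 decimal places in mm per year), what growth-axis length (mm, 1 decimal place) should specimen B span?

119.8 mm

Specimen A: adjusted count: 246 − 8 + 16 = 254 growth lines.
A: Extension rate ≈ 108.6 / 254 = 0.428 mm/year.
For B, 0.428 mm/year × 280 years = 119.8 mm.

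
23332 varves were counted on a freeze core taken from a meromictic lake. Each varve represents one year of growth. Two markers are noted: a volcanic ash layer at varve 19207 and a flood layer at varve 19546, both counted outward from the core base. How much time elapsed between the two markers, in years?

Separation: 19546 − 19207 = 339 varves.
One varve per year makes the interval 339 years.

339 years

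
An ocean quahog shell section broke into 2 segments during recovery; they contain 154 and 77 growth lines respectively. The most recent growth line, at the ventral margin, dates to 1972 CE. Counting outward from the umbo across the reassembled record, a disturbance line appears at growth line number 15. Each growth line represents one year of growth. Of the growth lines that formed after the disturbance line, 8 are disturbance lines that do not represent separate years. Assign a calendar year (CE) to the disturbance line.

Total growth lines = 154 + 77 = 231.
The disturbance line sits at growth line 15 from the umbo, so 231 − 15 = 216 growth lines formed after it.
216 − 8 false = 208 true growth lines after the disturbance line.
Counting back 208 years from 1972 CE places the disturbance line in 1972 − 208 = 1764 CE.

1764 CE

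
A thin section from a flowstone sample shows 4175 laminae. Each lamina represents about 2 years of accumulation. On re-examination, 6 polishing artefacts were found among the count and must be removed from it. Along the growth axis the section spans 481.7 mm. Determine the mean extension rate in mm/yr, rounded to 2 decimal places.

0.06 mm/yr

After corrections the count is 4175 − 6 = 4169 laminae.
At 2 years per lamina, 4169 × 2 = 8338 years.
Extension rate ≈ 481.7 / 8338 = 0.06 mm/yr.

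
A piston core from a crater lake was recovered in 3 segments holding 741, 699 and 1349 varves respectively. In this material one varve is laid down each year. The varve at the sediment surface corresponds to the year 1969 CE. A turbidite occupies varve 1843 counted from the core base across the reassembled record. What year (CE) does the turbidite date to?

Total varves = 741 + 699 + 1349 = 2789.
Between varve 1843 and the sediment surface there are 2789 − 1843 = 946 varves.
The varve at the sediment surface is 1969 CE, so the turbidite dates to 1969 − 946 = 1023 CE.

1023 CE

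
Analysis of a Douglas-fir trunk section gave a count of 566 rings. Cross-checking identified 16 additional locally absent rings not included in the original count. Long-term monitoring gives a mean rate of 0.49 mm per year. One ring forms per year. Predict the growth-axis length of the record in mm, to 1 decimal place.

Adjusted count: 566 + 16 = 582 rings.
582 years at 0.49 mm/year gives 0.49 × 582 = 285.2 mm.

285.2 mm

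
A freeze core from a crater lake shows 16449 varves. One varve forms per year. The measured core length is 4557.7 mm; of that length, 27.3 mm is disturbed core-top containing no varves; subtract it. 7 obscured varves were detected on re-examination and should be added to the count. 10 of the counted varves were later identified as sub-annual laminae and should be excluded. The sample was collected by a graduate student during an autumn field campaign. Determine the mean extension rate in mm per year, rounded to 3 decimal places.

0.275 mm per year

After corrections the count is 16449 − 10 + 7 = 16446 varves.
The growth record spans 4557.7 − 27.3 = 4530.4 mm.
4530.4 mm over 16446 years gives 4530.4 / 16446 ≈ 0.275 mm per year.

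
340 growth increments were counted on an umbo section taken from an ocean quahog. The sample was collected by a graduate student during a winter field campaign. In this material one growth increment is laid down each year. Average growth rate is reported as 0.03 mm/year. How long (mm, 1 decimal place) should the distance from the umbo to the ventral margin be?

10.2 mm

The record spans 340 years at 0.03 mm per year.
Length ≈ 0.03 × 340 = 10.2 mm.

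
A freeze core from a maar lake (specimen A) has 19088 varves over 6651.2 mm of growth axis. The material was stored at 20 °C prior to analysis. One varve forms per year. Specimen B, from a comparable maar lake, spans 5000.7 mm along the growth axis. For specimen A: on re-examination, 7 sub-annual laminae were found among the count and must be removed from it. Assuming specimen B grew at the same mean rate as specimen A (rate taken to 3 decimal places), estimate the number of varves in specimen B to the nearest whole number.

14329 varves

Specimen A: after corrections the count is 19088 − 7 = 19081 varves.
A: 6651.2 mm over 19081 years gives 6651.2 / 19081 ≈ 0.349 mm/year.
Specimen B: 5000.7 mm / 0.349 mm per year = 14328.65 years ≈ 14329 varves.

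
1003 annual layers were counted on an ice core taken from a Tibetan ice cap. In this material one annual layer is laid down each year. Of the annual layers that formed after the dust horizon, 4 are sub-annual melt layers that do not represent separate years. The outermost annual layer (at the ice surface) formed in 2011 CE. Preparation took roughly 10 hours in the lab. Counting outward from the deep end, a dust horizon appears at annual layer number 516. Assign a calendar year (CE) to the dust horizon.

The dust horizon sits at annual layer 516 from the deep end, so 1003 − 516 = 487 annual layers formed after it.
Removing the 4 false annual layers leaves 487 − 4 = 483 true annual layers beyond the dust horizon.
2011 − 483 = 1528 CE.

1528 CE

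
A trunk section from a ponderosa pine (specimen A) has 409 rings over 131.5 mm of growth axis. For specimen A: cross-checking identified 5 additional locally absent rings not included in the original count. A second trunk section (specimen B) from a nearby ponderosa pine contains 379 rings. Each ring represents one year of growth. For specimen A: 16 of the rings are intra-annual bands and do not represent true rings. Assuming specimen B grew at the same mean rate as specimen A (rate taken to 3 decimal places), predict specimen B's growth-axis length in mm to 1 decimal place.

Specimen A: after corrections the count is 409 − 16 + 5 = 398 rings.
A: Extension rate ≈ 131.5 / 398 = 0.330 mm/yr.
B's length ≈ 0.330 × 379 = 125.1 mm.

125.1 mm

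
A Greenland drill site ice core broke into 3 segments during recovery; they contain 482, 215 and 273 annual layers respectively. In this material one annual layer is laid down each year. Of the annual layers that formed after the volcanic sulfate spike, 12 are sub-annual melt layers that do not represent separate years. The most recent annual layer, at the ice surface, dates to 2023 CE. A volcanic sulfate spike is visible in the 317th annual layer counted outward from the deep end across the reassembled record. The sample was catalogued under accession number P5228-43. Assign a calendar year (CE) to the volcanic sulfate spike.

1382 CE

Total annual layers = 482 + 215 + 273 = 970.
970 − 317 = 653 annual layers lie beyond the volcanic sulfate spike toward the ice surface.
Excluding 12 false annual layers: 653 − 12 = 641.
The annual layer at the ice surface is 2023 CE, so the volcanic sulfate spike dates to 2023 − 641 = 1382 CE.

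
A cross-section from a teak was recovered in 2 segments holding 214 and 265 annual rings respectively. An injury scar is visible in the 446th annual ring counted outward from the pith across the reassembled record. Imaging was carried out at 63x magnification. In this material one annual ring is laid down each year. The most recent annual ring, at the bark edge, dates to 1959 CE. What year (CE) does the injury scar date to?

Total annual rings = 214 + 265 = 479.
Between annual ring 446 and the bark edge there are 479 − 446 = 33 annual rings.
The annual ring at the bark edge is 1959 CE, so the injury scar dates to 1959 − 33 = 1926 CE.

1926 CE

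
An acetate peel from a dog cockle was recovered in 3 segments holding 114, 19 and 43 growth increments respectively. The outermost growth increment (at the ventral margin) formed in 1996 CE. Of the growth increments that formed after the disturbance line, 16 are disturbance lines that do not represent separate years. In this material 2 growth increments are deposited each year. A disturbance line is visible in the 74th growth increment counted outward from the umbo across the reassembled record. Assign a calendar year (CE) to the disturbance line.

1953 CE

Total growth increments = 114 + 19 + 43 = 176.
The disturbance line sits at growth increment 74 from the umbo, so 176 − 74 = 102 growth increments formed after it.
102 − 16 false = 86 true growth increments after the disturbance line.
86 growth increments at 2 per year is 86 / 2 = 43 years.
1996 − 43 = 1953 CE.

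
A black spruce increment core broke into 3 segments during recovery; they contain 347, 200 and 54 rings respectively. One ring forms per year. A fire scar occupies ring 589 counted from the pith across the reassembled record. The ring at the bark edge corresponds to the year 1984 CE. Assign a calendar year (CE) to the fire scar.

1972 CE

Total rings = 347 + 200 + 54 = 601.
601 − 589 = 12 rings lie beyond the fire scar toward the bark edge.
1984 − 12 = 1972 CE.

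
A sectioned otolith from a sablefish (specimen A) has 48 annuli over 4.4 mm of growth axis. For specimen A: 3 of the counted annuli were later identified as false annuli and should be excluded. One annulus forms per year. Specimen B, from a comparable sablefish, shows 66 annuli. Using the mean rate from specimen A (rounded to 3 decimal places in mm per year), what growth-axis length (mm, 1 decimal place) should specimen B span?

Specimen A: after corrections the count is 48 − 3 = 45 annuli.
A: 4.4 mm over 45 years gives 4.4 / 45 ≈ 0.098 mm/yr.
For B, 0.098 mm/year × 66 years = 6.5 mm.

6.5 mm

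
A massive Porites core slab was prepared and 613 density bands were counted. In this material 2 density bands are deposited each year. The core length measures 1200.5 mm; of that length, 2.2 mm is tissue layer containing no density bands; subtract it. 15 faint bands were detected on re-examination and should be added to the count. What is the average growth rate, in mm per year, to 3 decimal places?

3.816 mm per year

Adjusted count: 613 + 15 = 628 density bands.
Dividing by 2 density bands per year: 628 / 2 = 314 years.
Removing the 2.2 mm offcut leaves 1200.5 − 2.2 = 1198.3 mm.
1198.3 mm over 314 years gives 1198.3 / 314 ≈ 3.816 mm per year.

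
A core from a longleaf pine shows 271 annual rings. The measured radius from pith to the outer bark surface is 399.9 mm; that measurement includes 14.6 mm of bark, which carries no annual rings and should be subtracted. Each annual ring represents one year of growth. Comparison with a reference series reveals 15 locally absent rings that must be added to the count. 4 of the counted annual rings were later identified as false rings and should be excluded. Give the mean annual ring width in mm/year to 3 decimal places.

1.366 mm/year

Adjusted count: 271 − 4 + 15 = 282 annual rings.
Net length = 399.9 − 14.6 = 385.3 mm.
Extension rate ≈ 385.3 / 282 = 1.366 mm/year.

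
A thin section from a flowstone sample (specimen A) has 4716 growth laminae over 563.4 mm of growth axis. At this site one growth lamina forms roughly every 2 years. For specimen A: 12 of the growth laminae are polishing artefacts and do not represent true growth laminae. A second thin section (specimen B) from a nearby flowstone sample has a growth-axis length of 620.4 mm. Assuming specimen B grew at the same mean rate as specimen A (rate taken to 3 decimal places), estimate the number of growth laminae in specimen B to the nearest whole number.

5170 growth laminae

Specimen A: after corrections the count is 4716 − 12 = 4704 growth laminae.
Specimen A: at 2 years per growth lamina, 4704 × 2 = 9408 years.
A: 563.4 mm over 9408 years gives 563.4 / 9408 ≈ 0.060 mm/yr.
For B, 620.4 / 0.060 = 10340.00 years; at 2 years per growth lamina that is 10340.00 / 2 ≈ 5170 growth laminae.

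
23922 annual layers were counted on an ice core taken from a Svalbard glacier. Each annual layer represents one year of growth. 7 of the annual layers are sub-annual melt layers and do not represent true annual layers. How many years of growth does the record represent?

True annual layer count = 23922 − 7 = 23915.
With a one-to-one annual layer periodicity this is 23915 years.

23915 years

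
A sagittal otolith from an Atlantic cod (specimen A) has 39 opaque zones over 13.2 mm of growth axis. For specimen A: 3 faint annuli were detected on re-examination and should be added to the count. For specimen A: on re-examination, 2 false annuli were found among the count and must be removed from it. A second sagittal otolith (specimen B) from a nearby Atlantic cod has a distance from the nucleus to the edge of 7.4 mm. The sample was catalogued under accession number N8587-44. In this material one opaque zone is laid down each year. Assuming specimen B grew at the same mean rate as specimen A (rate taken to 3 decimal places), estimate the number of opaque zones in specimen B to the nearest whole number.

Specimen A: adjusted count: 39 − 2 + 3 = 40 opaque zones.
A: Extension rate ≈ 13.2 / 40 = 0.330 mm per year.
For B, 7.4 / 0.330 = 22.42 years ≈ 22 opaque zones.

22 opaque zones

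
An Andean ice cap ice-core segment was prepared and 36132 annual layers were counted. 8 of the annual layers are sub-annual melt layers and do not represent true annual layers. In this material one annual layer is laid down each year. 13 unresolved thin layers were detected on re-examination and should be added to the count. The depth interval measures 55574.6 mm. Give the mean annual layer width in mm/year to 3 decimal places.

1.538 mm/year

Adjusted count: 36132 − 8 + 13 = 36137 annual layers.
Mean rate = 55574.6 mm / 36137 years ≈ 1.538 mm/year.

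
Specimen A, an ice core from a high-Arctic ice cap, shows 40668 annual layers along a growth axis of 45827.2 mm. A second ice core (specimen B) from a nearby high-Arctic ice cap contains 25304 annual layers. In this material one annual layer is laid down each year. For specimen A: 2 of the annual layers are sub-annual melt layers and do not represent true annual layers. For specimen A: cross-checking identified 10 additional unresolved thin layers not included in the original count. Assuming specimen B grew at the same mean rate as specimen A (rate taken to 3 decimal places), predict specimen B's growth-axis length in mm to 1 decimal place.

28517.6 mm

Specimen A: true annual layer count = 40668 − 2 + 10 = 40676.
A: Extension rate ≈ 45827.2 / 40676 = 1.127 mm/yr.
For B, 1.127 mm/year × 25304 years = 28517.6 mm.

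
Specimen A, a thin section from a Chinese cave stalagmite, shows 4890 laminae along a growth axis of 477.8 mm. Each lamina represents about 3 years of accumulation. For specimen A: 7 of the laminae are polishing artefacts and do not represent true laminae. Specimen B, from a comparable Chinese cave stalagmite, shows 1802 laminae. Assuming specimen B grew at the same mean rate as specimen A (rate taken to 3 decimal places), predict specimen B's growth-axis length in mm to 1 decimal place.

Specimen A: correcting the raw count gives 4890 − 7 = 4883 true laminae.
Specimen A: multiplying by 3 years per lamina: 4883 × 3 = 14649 years.
A: 477.8 mm over 14649 years gives 477.8 / 14649 ≈ 0.033 mm/year.
Specimen B: at 3 years per lamina, 1802 × 3 = 5406 years. B's length ≈ 0.033 × 5406 = 178.4 mm.

178.4 mm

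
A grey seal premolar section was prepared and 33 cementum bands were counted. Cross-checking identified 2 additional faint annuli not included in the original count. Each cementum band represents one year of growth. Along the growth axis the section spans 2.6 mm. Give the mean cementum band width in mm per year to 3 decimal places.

0.074 mm per year

Correcting the raw count gives 33 + 2 = 35 true cementum bands.
2.6 mm over 35 years gives 2.6 / 35 ≈ 0.074 mm per year.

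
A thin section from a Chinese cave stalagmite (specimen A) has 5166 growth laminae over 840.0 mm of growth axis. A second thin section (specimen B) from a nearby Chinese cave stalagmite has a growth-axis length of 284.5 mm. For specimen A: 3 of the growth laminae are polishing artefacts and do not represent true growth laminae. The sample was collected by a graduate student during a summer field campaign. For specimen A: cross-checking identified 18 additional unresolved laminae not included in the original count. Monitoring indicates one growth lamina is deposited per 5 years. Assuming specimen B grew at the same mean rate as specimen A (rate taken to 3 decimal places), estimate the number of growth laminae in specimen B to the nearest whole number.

Specimen A: after corrections the count is 5166 − 3 + 18 = 5181 growth laminae.
Specimen A: multiplying by 5 years per growth lamina: 5181 × 5 = 25905 years.
A: 840.0 mm over 25905 years gives 840.0 / 25905 ≈ 0.032 mm per year.
B spans 284.5 / 0.032 = 8890.62 years; at 5 years per growth lamina that is 8890.62 / 5 ≈ 1778 growth laminae.

1778 growth laminae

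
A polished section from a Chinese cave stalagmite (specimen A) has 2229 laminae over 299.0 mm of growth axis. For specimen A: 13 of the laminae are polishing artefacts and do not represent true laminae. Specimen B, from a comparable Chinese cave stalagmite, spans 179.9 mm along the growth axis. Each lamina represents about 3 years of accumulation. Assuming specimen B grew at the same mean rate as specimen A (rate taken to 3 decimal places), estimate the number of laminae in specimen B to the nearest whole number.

1333 laminae

Specimen A: correcting the raw count gives 2229 − 13 = 2216 true laminae.
Specimen A: 2216 laminae at 3 years each span 2216 × 3 = 6648 years.
A: Mean rate = 299.0 mm / 6648 years ≈ 0.045 mm per year.
Specimen B: 179.9 mm / 0.045 mm per year = 3997.78 years; at 3 years per lamina that is 3997.78 / 3 ≈ 1333 laminae.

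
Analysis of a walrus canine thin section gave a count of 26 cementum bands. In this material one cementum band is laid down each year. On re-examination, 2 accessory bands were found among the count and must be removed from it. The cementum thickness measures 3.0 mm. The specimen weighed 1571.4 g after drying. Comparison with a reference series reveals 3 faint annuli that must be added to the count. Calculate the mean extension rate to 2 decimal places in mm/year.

0.11 mm/year

After corrections the count is 26 − 2 + 3 = 27 cementum bands.
Mean rate = 3.0 mm / 27 years ≈ 0.11 mm/year.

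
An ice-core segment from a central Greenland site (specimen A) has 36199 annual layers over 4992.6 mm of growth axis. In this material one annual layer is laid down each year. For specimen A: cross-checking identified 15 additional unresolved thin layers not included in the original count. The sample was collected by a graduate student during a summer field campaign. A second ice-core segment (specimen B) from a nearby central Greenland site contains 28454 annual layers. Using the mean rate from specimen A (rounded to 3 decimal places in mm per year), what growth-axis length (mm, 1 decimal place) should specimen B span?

Specimen A: correcting the raw count gives 36199 + 15 = 36214 true annual layers.
A: 4992.6 mm over 36214 years gives 4992.6 / 36214 ≈ 0.138 mm/yr.
Length of B = 0.138 × 28454 = 3926.7 mm.

3926.7 mm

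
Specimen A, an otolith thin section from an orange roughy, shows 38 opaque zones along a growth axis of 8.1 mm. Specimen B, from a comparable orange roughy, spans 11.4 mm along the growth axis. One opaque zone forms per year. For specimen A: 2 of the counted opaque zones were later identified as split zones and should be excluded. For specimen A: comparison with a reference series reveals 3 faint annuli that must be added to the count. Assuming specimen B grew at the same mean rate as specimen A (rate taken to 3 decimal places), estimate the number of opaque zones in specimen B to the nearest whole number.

Specimen A: after corrections the count is 38 − 2 + 3 = 39 opaque zones.
A: Mean rate = 8.1 mm / 39 years ≈ 0.208 mm/yr.
Specimen B: 11.4 mm / 0.208 mm per year = 54.81 years ≈ 55 opaque zones.

55 opaque zones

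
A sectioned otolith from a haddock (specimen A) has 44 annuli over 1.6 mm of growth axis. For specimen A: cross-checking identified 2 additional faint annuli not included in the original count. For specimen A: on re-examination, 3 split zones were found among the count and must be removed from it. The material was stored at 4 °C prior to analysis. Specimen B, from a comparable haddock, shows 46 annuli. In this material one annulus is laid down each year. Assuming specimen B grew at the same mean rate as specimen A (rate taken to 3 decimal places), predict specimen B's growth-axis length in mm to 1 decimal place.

1.7 mm

Specimen A: adjusted count: 44 − 3 + 2 = 43 annuli.
A: Extension rate ≈ 1.6 / 43 = 0.037 mm per year.
For B, 0.037 mm/year × 46 years = 1.7 mm.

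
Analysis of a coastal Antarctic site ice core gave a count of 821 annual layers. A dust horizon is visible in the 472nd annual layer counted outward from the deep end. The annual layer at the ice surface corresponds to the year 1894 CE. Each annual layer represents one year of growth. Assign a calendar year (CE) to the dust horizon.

821 − 472 = 349 annual layers lie beyond the dust horizon toward the ice surface.
1894 − 349 = 1545 CE.

1545 CE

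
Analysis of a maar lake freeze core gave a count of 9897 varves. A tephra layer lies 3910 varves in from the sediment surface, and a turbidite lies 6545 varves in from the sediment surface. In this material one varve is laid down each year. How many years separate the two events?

2635 years

6545 − 3910 = 2635 varves lie between the two events.
One varve per year makes the interval 2635 years.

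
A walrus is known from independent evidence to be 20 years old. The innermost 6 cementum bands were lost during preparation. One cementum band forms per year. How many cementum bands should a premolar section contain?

Expected cementum bands over 20 years: 20.
20 − 6 missed = 14 cementum bands expected in the prepared section.

14 cementum bands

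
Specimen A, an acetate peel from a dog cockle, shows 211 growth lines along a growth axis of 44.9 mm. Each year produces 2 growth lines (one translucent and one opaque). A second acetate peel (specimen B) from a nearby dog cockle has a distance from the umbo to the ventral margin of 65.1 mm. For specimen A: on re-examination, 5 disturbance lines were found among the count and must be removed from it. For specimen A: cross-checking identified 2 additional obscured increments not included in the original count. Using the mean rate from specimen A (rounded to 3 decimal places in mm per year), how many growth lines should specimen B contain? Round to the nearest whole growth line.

Specimen A: after corrections the count is 211 − 5 + 2 = 208 growth lines.
Specimen A: 208 growth lines at 2 per year is 208 / 2 = 104 years.
A: 44.9 mm over 104 years gives 44.9 / 104 ≈ 0.432 mm/yr.
Specimen B: 65.1 mm / 0.432 mm per year = 150.69 years; at 2 growth lines per year that is 150.69 × 2 ≈ 301 growth lines.

301 growth lines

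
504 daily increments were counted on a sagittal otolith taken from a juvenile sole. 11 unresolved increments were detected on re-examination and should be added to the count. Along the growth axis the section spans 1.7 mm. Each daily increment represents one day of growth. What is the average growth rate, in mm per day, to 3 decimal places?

Adjusted count: 504 + 11 = 515 daily increments.
Mean rate = 1.7 mm / 515 days ≈ 0.003 mm per day.

0.003 mm per day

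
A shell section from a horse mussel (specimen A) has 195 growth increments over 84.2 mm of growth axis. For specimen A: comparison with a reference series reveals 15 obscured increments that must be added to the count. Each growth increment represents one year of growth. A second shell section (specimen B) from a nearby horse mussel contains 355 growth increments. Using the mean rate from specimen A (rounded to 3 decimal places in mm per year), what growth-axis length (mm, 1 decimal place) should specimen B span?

142.4 mm

Specimen A: true growth increment count = 195 + 15 = 210.
A: Extension rate ≈ 84.2 / 210 = 0.401 mm/yr.
Length of B = 0.401 × 355 = 142.4 mm.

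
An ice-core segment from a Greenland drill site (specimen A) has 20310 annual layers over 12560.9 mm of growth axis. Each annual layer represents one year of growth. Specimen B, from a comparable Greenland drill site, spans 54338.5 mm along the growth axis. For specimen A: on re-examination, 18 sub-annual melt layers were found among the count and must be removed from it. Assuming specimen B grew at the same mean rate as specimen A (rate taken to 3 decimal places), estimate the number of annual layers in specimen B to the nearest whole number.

Specimen A: correcting the raw count gives 20310 − 18 = 20292 true annual layers.
A: Mean rate = 12560.9 mm / 20292 years ≈ 0.619 mm/year.
Specimen B: 54338.5 mm / 0.619 mm per year = 87784.33 years ≈ 87784 annual layers.

87784 annual layers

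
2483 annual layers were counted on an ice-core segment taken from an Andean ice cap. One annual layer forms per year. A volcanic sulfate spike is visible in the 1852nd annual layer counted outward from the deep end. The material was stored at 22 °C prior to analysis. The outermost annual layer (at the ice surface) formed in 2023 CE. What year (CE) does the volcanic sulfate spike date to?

2483 − 1852 = 631 annual layers lie beyond the volcanic sulfate spike toward the ice surface.
Counting back 631 years from 2023 CE places the volcanic sulfate spike in 2023 − 631 = 1392 CE.

1392 CE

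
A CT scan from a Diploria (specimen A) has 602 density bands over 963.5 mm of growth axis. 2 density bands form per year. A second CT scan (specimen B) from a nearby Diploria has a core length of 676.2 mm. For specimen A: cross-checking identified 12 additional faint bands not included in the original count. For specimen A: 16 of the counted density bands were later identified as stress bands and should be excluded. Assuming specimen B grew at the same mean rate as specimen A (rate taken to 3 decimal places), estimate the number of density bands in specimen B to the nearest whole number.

Specimen A: correcting the raw count gives 602 − 16 + 12 = 598 true density bands.
Specimen A: dividing by 2 density bands per year: 598 / 2 = 299 years.
A: 963.5 mm over 299 years gives 963.5 / 299 ≈ 3.222 mm/yr.
B spans 676.2 / 3.222 = 209.87 years; at 2 density bands per year that is 209.87 × 2 ≈ 420 density bands.

420 density bands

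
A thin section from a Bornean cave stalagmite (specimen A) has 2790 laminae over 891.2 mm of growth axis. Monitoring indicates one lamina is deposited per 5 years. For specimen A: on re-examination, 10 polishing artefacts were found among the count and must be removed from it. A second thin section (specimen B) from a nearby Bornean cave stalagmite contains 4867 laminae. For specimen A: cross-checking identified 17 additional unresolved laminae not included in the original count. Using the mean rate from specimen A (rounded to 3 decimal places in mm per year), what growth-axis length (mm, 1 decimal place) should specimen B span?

Specimen A: true lamina count = 2790 − 10 + 17 = 2797.
Specimen A: 2797 laminae at 5 years each span 2797 × 5 = 13985 years.
A: 891.2 mm over 13985 years gives 891.2 / 13985 ≈ 0.064 mm/year.
Specimen B: 4867 laminae at 5 years each span 4867 × 5 = 24335 years. For B, 0.064 mm/year × 24335 years = 1557.4 mm.

1557.4 mm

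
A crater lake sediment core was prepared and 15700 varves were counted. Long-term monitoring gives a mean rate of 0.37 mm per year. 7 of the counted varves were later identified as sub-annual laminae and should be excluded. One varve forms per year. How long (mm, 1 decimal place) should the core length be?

Correcting the raw count gives 15700 − 7 = 15693 true varves.
15693 years at 0.37 mm/year gives 0.37 × 15693 = 5806.4 mm.

5806.4 mm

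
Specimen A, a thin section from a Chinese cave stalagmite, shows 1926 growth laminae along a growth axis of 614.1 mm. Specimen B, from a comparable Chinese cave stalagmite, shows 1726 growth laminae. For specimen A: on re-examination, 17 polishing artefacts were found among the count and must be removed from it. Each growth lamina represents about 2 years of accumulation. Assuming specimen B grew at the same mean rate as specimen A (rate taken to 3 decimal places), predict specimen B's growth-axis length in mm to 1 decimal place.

Specimen A: true growth lamina count = 1926 − 17 = 1909.
Specimen A: 1909 growth laminae at 2 years each span 1909 × 2 = 3818 years.
A: 614.1 mm over 3818 years gives 614.1 / 3818 ≈ 0.161 mm/year.
Specimen B: multiplying by 2 years per growth lamina: 1726 × 2 = 3452 years. Length of B = 0.161 × 3452 = 555.8 mm.

555.8 mm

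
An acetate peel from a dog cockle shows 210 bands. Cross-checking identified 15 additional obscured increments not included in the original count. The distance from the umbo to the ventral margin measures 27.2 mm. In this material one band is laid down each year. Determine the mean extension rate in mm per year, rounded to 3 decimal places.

True band count = 210 + 15 = 225.
Extension rate ≈ 27.2 / 225 = 0.121 mm per year.

0.121 mm per year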